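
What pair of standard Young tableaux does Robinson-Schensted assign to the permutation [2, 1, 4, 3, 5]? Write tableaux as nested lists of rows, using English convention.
P = [[1, 3, 5], [2, 4]], Q = [[1, 3, 5], [2, 4]]

Insert each entry of the permutation into P by Schensted row insertion, recording in Q the position of each new cell.

Insert 2: appended to row 1. P = [[2]].
Insert 1: 1 bumps 2 from row 1; 2 starts row 2. P = [[1], [2]].
Insert 4: appended to row 1. P = [[1, 4], [2]].
Insert 3: 3 bumps 4 from row 1; 4 appends to row 2. P = [[1, 3], [2, 4]].
Insert 5: appended to row 1. P = [[1, 3, 5], [2, 4]].

So P = [[1, 3, 5], [2, 4]], Q = [[1, 3, 5], [2, 4]].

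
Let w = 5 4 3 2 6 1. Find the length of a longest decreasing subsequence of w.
5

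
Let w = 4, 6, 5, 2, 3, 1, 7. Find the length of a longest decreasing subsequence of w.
4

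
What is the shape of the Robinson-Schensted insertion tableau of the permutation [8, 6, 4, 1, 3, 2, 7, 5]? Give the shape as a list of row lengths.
[3, 2, 1, 1, 1]

Row-insert each entry into an empty tableau.

After inserting 8: P = [[8]].
After inserting 6: P = [[6], [8]].
After inserting 4: P = [[4], [6], [8]].
After inserting 1: P = [[1], [4], [6], [8]].
After inserting 3: P = [[1, 3], [4], [6], [8]].
After inserting 2: P = [[1, 2], [3], [4], [6], [8]].
After inserting 7: P = [[1, 2, 7], [3], [4], [6], [8]].
After inserting 5: P = [[1, 2, 5], [3, 7], [4], [6], [8]].

The final insertion tableau P = [[1, 2, 5], [3, 7], [4], [6], [8]] has shape [3, 2, 1, 1, 1].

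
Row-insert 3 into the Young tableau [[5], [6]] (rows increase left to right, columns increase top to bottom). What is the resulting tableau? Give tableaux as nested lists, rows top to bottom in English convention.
In row 1, 3 replaces 5 (the leftmost entry greater than 3); 5 is bumped to row 2. In row 2, 5 replaces 6 (the leftmost entry greater than 5); 6 is bumped to row 3. 6 starts a new row 3. The new tableau is [[3], [5], [6]].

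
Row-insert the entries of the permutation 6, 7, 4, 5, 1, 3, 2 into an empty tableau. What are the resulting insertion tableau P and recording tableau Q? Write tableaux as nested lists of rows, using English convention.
P = [[1, 2], [3, 5], [4, 7], [6]], Q = [[1, 2], [3, 4], [5, 6], [7]]

Insert each entry of the permutation into P by Schensted row insertion, recording in Q the position of each new cell.

After inserting 6: P = [[6]].
After inserting 7: P = [[6, 7]].
After inserting 4: P = [[4, 7], [6]].
After inserting 5: P = [[4, 5], [6, 7]].
After inserting 1: P = [[1, 5], [4, 7], [6]].
After inserting 3: P = [[1, 3], [4, 5], [6, 7]].
After inserting 2: P = [[1, 2], [3, 5], [4, 7], [6]].

So P = [[1, 2], [3, 5], [4, 7], [6]], Q = [[1, 2], [3, 4], [5, 6], [7]].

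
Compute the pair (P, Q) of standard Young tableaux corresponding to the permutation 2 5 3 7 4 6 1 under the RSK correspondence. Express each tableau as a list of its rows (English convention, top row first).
P = [[1, 3, 4, 6], [2, 7], [5]], Q = [[1, 2, 4, 6], [3, 5], [7]]

Insert each entry of the permutation into P by Schensted row insertion, recording in Q the position of each new cell.

Insert 2: appended to row 1. P = [[2]], Q = [[1]].
Insert 5: appended to row 1. P = [[2, 5]], Q = [[1, 2]].
Insert 3: 3 bumps 5 from row 1; 5 starts row 2. P = [[2, 3], [5]], Q = [[1, 2], [3]].
Insert 7: appended to row 1. P = [[2, 3, 7], [5]], Q = [[1, 2, 4], [3]].
Insert 4: 4 bumps 7 from row 1; 7 appends to row 2. P = [[2, 3, 4], [5, 7]], Q = [[1, 2, 4], [3, 5]].
Insert 6: appended to row 1. P = [[2, 3, 4, 6], [5, 7]], Q = [[1, 2, 4, 6], [3, 5]].
Insert 1: 1 bumps 2 from row 1; 2 bumps 5 from row 2; 5 starts row 3. P = [[1, 3, 4, 6], [2, 7], [5]], Q = [[1, 2, 4, 6], [3, 5], [7]].

So P = [[1, 3, 4, 6], [2, 7], [5]], Q = [[1, 2, 4, 6], [3, 5], [7]].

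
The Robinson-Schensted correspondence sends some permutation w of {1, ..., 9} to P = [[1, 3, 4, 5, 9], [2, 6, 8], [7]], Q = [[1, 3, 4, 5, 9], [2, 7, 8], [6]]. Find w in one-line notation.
Reverse the RSK construction: for i from n down to 1, find the cell of Q containing i, remove the entry at that cell from P, and reverse-bump it up through P; the value ejected from row 1 is w(i).

Step i=9: Q has 9 at row 1, column 5; remove that cell from P, ejecting 9. So w(9) = 9. P is now [[1, 3, 4, 5], [2, 6, 8], [7]].
Step i=8: Q has 8 at row 2, column 3; remove 8 from row 2 of P and reverse-bump: 8 enters row 1 and ejects 5. So w(8) = 5. P is now [[1, 3, 4, 8], [2, 6], [7]].
Step i=7: Q has 7 at row 2, column 2; remove 6 from row 2 of P and reverse-bump: 6 enters row 1 and ejects 4. So w(7) = 4. P is now [[1, 3, 6, 8], [2], [7]].
Step i=6: Q has 6 at row 3, column 1; remove 7 from row 3 of P and reverse-bump: 7 enters row 2 and ejects 2; 2 enters row 1 and ejects 1. So w(6) = 1. P is now [[2, 3, 6, 8], [7]].
Step i=5: Q has 5 at row 1, column 4; remove that cell from P, ejecting 8. So w(5) = 8. P is now [[2, 3, 6], [7]].
Step i=4: Q has 4 at row 1, column 3; remove that cell from P, ejecting 6. So w(4) = 6. P is now [[2, 3], [7]].
Step i=3: Q has 3 at row 1, column 2; remove that cell from P, ejecting 3. So w(3) = 3. P is now [[2], [7]].
Step i=2: Q has 2 at row 2, column 1; remove 7 from row 2 of P and reverse-bump: 7 enters row 1 and ejects 2. So w(2) = 2. P is now [[7]].
Step i=1: Q has 1 at row 1, column 1; remove that cell from P, ejecting 7. So w(1) = 7. P is now [].

So w = 7 2 3 6 8 1 4 5 9.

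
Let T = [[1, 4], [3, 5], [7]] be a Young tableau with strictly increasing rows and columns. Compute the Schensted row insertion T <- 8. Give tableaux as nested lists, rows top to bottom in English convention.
[[1, 4, 8], [3, 5], [7]]

8 is larger than every entry of row 1, so it is appended to row 1. The new tableau is [[1, 4, 8], [3, 5], [7]].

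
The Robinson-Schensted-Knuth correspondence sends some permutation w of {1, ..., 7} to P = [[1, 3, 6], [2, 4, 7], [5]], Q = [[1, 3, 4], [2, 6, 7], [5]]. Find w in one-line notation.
Reverse the RSK construction: for i from n down to 1, find the cell of Q containing i, remove the entry at that cell from P, and reverse-bump it up through P; the value ejected from row 1 is w(i).

Step i=7: Q has 7 at row 2, column 3; remove 7 from row 2 of P and reverse-bump: 7 enters row 1 and ejects 6. So w(7) = 6. P is now [[1, 3, 7], [2, 4], [5]].
Step i=6: Q has 6 at row 2, column 2; remove 4 from row 2 of P and reverse-bump: 4 enters row 1 and ejects 3. So w(6) = 3. P is now [[1, 4, 7], [2], [5]].
Step i=5: Q has 5 at row 3, column 1; remove 5 from row 3 of P and reverse-bump: 5 enters row 2 and ejects 2; 2 enters row 1 and ejects 1. So w(5) = 1. P is now [[2, 4, 7], [5]].
Step i=4: Q has 4 at row 1, column 3; remove that cell from P, ejecting 7. So w(4) = 7. P is now [[2, 4], [5]].
Step i=3: Q has 3 at row 1, column 2; remove that cell from P, ejecting 4. So w(3) = 4. P is now [[2], [5]].
Step i=2: Q has 2 at row 2, column 1; remove 5 from row 2 of P and reverse-bump: 5 enters row 1 and ejects 2. So w(2) = 2. P is now [[5]].
Step i=1: Q has 1 at row 1, column 1; remove that cell from P, ejecting 5. So w(1) = 5. P is now [].

So w = 5 2 4 7 1 3 6.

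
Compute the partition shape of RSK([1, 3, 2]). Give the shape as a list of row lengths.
[2, 1]

RSK row insertion gives P = [[1, 2], [3]], which has shape [2, 1].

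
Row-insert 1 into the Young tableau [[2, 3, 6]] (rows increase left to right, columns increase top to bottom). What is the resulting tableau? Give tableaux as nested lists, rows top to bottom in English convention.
[[1, 3, 6], [2]]

In row 1, 1 replaces 2 (the leftmost entry greater than 1); 2 is bumped to row 2. 2 starts a new row 2. The new tableau is [[1, 3, 6], [2]].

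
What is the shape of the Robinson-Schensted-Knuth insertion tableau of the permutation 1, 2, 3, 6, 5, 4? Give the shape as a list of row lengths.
Row-insert each entry into an empty tableau.

After inserting 1: P = [[1]].
After inserting 2: P = [[1, 2]].
After inserting 3: P = [[1, 2, 3]].
After inserting 6: P = [[1, 2, 3, 6]].
After inserting 5: P = [[1, 2, 3, 5], [6]].
After inserting 4: P = [[1, 2, 3, 4], [5], [6]].

The final insertion tableau P = [[1, 2, 3, 4], [5], [6]] has shape [4, 1, 1].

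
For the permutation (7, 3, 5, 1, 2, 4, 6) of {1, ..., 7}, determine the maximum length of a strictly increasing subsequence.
4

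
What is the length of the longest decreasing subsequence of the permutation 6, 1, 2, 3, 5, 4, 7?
3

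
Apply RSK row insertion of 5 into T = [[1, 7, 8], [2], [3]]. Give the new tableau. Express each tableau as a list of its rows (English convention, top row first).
[[1, 5, 8], [2, 7], [3]]

In row 1, 5 replaces 7 (the leftmost entry greater than 5); 7 is bumped to row 2. 7 is appended to row 2. The new tableau is [[1, 5, 8], [2, 7], [3]].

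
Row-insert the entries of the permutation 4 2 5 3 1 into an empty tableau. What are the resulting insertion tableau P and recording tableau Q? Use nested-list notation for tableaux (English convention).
P = [[1, 3], [2, 5], [4]], Q = [[1, 3], [2, 4], [5]]

Insert each entry of the permutation into P by Schensted row insertion, recording in Q the position of each new cell.

Insert 4: appended to row 1. P = [[4]].
Insert 2: 2 bumps 4 from row 1; 4 starts row 2. P = [[2], [4]].
Insert 5: appended to row 1. P = [[2, 5], [4]].
Insert 3: 3 bumps 5 from row 1; 5 appends to row 2. P = [[2, 3], [4, 5]].
Insert 1: 1 bumps 2 from row 1; 2 bumps 4 from row 2; 4 starts row 3. P = [[1, 3], [2, 5], [4]].

So P = [[1, 3], [2, 5], [4]], Q = [[1, 3], [2, 4], [5]].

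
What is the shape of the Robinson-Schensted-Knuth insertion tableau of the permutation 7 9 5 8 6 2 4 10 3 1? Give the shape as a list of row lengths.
[3, 2, 2, 1, 1, 1]

Row-insert each entry into an empty tableau.

After inserting 7: P = [[7]].
After inserting 9: P = [[7, 9]].
After inserting 5: P = [[5, 9], [7]].
After inserting 8: P = [[5, 8], [7, 9]].
After inserting 6: P = [[5, 6], [7, 8], [9]].
After inserting 2: P = [[2, 6], [5, 8], [7], [9]].
After inserting 4: P = [[2, 4], [5, 6], [7, 8], [9]].
After inserting 10: P = [[2, 4, 10], [5, 6], [7, 8], [9]].
After inserting 3: P = [[2, 3, 10], [4, 6], [5, 8], [7], [9]].
After inserting 1: P = [[1, 3, 10], [2, 6], [4, 8], [5], [7], [9]].

The final insertion tableau P = [[1, 3, 10], [2, 6], [4, 8], [5], [7], [9]] has shape [3, 2, 2, 1, 1, 1].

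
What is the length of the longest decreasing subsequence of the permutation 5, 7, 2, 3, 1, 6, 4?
3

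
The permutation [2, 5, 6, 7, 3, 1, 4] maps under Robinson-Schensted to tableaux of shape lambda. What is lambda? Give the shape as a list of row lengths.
[4, 2, 1]

RSK row insertion gives P = [[1, 3, 4, 7], [2, 6], [5]], which has shape [4, 2, 1].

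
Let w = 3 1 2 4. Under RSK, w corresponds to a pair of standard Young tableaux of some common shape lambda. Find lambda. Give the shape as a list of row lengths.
Row-insert each entry into an empty tableau.

After inserting 3: P = [[3]].
After inserting 1: P = [[1], [3]].
After inserting 2: P = [[1, 2], [3]].
After inserting 4: P = [[1, 2, 4], [3]].

The final insertion tableau P = [[1, 2, 4], [3]] has shape [3, 1].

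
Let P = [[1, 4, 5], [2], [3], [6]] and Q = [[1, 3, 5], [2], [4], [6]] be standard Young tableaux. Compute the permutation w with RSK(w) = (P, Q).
Reverse RSK: for i = n, n-1, ..., 1, locate i in Q, remove the corresponding corner cell from P, and reverse-bump its entry up through P; the value ejected from row 1 is w(i).

So w = 6 3 4 2 5 1.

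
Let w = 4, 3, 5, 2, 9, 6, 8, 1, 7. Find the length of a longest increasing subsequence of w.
4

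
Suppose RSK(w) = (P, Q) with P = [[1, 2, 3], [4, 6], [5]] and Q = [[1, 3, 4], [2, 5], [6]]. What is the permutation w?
5 1 2 6 4 3

Reverse the RSK construction: for i from n down to 1, find the cell of Q containing i, remove the entry at that cell from P, and reverse-bump it up through P; the value ejected from row 1 is w(i).

Step i=6: Q has 6 at row 3, column 1; remove 5 from row 3 of P and reverse-bump: 5 enters row 2 and ejects 4; 4 enters row 1 and ejects 3. So w(6) = 3. P is now [[1, 2, 4], [5, 6]].
Step i=5: Q has 5 at row 2, column 2; remove 6 from row 2 of P and reverse-bump: 6 enters row 1 and ejects 4. So w(5) = 4. P is now [[1, 2, 6], [5]].
Step i=4: Q has 4 at row 1, column 3; remove that cell from P, ejecting 6. So w(4) = 6. P is now [[1, 2], [5]].
Step i=3: Q has 3 at row 1, column 2; remove that cell from P, ejecting 2. So w(3) = 2. P is now [[1], [5]].
Step i=2: Q has 2 at row 2, column 1; remove 5 from row 2 of P and reverse-bump: 5 enters row 1 and ejects 1. So w(2) = 1. P is now [[5]].
Step i=1: Q has 1 at row 1, column 1; remove that cell from P, ejecting 5. So w(1) = 5. P is now [].

So w = 5 1 2 6 4 3.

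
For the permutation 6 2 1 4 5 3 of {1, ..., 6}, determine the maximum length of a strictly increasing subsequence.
3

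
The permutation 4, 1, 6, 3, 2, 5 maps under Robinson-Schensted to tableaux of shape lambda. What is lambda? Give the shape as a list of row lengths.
Row-insert each entry into an empty tableau.

After inserting 4: P = [[4]].
After inserting 1: P = [[1], [4]].
After inserting 6: P = [[1, 6], [4]].
After inserting 3: P = [[1, 3], [4, 6]].
After inserting 2: P = [[1, 2], [3, 6], [4]].
After inserting 5: P = [[1, 2, 5], [3, 6], [4]].

The final insertion tableau P = [[1, 2, 5], [3, 6], [4]] has shape [3, 2, 1].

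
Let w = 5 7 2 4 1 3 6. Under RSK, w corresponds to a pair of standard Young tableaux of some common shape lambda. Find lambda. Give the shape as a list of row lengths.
RSK row insertion gives P = [[1, 3, 6], [2, 4], [5, 7]], which has shape [3, 2, 2].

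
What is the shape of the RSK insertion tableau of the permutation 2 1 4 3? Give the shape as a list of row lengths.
Row-insert each entry into an empty tableau.

After inserting 2: P = [[2]].
After inserting 1: P = [[1], [2]].
After inserting 4: P = [[1, 4], [2]].
After inserting 3: P = [[1, 3], [2, 4]].

The final insertion tableau P = [[1, 3], [2, 4]] has shape [2, 2].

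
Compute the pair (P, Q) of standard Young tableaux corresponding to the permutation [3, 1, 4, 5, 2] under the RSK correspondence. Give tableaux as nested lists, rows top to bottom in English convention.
P = [[1, 2, 5], [3, 4]], Q = [[1, 3, 4], [2, 5]]

Insert each entry of the permutation into P by Schensted row insertion, recording in Q the position of each new cell.

Insert 3: appended to row 1. P = [[3]], Q = [[1]].
Insert 1: 1 bumps 3 from row 1; 3 starts row 2. P = [[1], [3]], Q = [[1], [2]].
Insert 4: appended to row 1. P = [[1, 4], [3]], Q = [[1, 3], [2]].
Insert 5: appended to row 1. P = [[1, 4, 5], [3]], Q = [[1, 3, 4], [2]].
Insert 2: 2 bumps 4 from row 1; 4 appends to row 2. P = [[1, 2, 5], [3, 4]], Q = [[1, 3, 4], [2, 5]].

So P = [[1, 2, 5], [3, 4]], Q = [[1, 3, 4], [2, 5]].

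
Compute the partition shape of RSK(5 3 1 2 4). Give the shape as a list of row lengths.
[3, 1, 1]

RSK row insertion gives P = [[1, 2, 4], [3], [5]], which has shape [3, 1, 1].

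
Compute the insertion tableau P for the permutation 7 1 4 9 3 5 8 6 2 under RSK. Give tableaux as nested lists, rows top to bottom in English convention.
Insert 7: appended to row 1. P = [[7]].
Insert 1: 1 bumps 7 from row 1; 7 starts row 2. P = [[1], [7]].
Insert 4: appended to row 1. P = [[1, 4], [7]].
Insert 9: appended to row 1. P = [[1, 4, 9], [7]].
Insert 3: 3 bumps 4 from row 1; 4 bumps 7 from row 2; 7 starts row 3. P = [[1, 3, 9], [4], [7]].
Insert 5: 5 bumps 9 from row 1; 9 appends to row 2. P = [[1, 3, 5], [4, 9], [7]].
Insert 8: appended to row 1. P = [[1, 3, 5, 8], [4, 9], [7]].
Insert 6: 6 bumps 8 from row 1; 8 bumps 9 from row 2; 9 appends to row 3. P = [[1, 3, 5, 6], [4, 8], [7, 9]].
Insert 2: 2 bumps 3 from row 1; 3 bumps 4 from row 2; 4 bumps 7 from row 3; 7 starts row 4. P = [[1, 2, 5, 6], [3, 8], [4, 9], [7]].

So P = [[1, 2, 5, 6], [3, 8], [4, 9], [7]].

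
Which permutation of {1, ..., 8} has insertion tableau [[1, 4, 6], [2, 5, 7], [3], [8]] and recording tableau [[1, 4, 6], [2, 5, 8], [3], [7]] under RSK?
Reverse the RSK construction: for i from n down to 1, find the cell of Q containing i, remove the entry at that cell from P, and reverse-bump it up through P; the value ejected from row 1 is w(i).

Step i=8: Q has 8 at row 2, column 3; remove 7 from row 2 of P and reverse-bump: 7 enters row 1 and ejects 6. So w(8) = 6. P is now [[1, 4, 7], [2, 5], [3], [8]].
Step i=7: Q has 7 at row 4, column 1; remove 8 from row 4 of P and reverse-bump: 8 enters row 3 and ejects 3; 3 enters row 2 and ejects 2; 2 enters row 1 and ejects 1. So w(7) = 1. P is now [[2, 4, 7], [3, 5], [8]].
Step i=6: Q has 6 at row 1, column 3; remove that cell from P, ejecting 7. So w(6) = 7. P is now [[2, 4], [3, 5], [8]].
Step i=5: Q has 5 at row 2, column 2; remove 5 from row 2 of P and reverse-bump: 5 enters row 1 and ejects 4. So w(5) = 4. P is now [[2, 5], [3], [8]].
Step i=4: Q has 4 at row 1, column 2; remove that cell from P, ejecting 5. So w(4) = 5. P is now [[2], [3], [8]].
Step i=3: Q has 3 at row 3, column 1; remove 8 from row 3 of P and reverse-bump: 8 enters row 2 and ejects 3; 3 enters row 1 and ejects 2. So w(3) = 2. P is now [[3], [8]].
Step i=2: Q has 2 at row 2, column 1; remove 8 from row 2 of P and reverse-bump: 8 enters row 1 and ejects 3. So w(2) = 3. P is now [[8]].
Step i=1: Q has 1 at row 1, column 1; remove that cell from P, ejecting 8. So w(1) = 8. P is now [].

So w = 8 3 2 5 4 7 1 6.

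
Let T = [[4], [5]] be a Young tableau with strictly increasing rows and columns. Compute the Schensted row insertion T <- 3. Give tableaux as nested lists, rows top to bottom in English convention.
[[3], [4], [5]]

In row 1, 3 replaces 4 (the leftmost entry greater than 3); 4 is bumped to row 2. In row 2, 4 replaces 5 (the leftmost entry greater than 4); 5 is bumped to row 3. 5 starts a new row 3. The new tableau is [[3], [4], [5]].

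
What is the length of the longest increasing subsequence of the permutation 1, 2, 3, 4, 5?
5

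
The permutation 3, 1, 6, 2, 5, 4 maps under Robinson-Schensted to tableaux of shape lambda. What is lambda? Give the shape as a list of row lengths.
Row-insert each entry into an empty tableau.

After inserting 3: P = [[3]].
After inserting 1: P = [[1], [3]].
After inserting 6: P = [[1, 6], [3]].
After inserting 2: P = [[1, 2], [3, 6]].
After inserting 5: P = [[1, 2, 5], [3, 6]].
After inserting 4: P = [[1, 2, 4], [3, 5], [6]].

The final insertion tableau P = [[1, 2, 4], [3, 5], [6]] has shape [3, 2, 1].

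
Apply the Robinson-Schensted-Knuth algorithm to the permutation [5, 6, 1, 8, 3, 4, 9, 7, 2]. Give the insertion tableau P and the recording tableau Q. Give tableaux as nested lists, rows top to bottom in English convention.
P = [[1, 2, 4, 7], [3, 6, 8, 9], [5]], Q = [[1, 2, 4, 7], [3, 5, 6, 8], [9]]

Insert each entry of the permutation into P by Schensted row insertion, recording in Q the position of each new cell.

After inserting 5: P = [[5]].
After inserting 6: P = [[5, 6]].
After inserting 1: P = [[1, 6], [5]].
After inserting 8: P = [[1, 6, 8], [5]].
After inserting 3: P = [[1, 3, 8], [5, 6]].
After inserting 4: P = [[1, 3, 4], [5, 6, 8]].
After inserting 9: P = [[1, 3, 4, 9], [5, 6, 8]].
After inserting 7: P = [[1, 3, 4, 7], [5, 6, 8, 9]].
After inserting 2: P = [[1, 2, 4, 7], [3, 6, 8, 9], [5]].

So P = [[1, 2, 4, 7], [3, 6, 8, 9], [5]], Q = [[1, 2, 4, 7], [3, 5, 6, 8], [9]].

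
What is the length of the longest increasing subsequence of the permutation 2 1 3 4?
3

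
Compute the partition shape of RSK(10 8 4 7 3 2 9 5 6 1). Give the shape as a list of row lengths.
[3, 3, 1, 1, 1, 1]

Row-insert each entry into an empty tableau.

After inserting 10: P = [[10]].
After inserting 8: P = [[8], [10]].
After inserting 4: P = [[4], [8], [10]].
After inserting 7: P = [[4, 7], [8], [10]].
After inserting 3: P = [[3, 7], [4], [8], [10]].
After inserting 2: P = [[2, 7], [3], [4], [8], [10]].
After inserting 9: P = [[2, 7, 9], [3], [4], [8], [10]].
After inserting 5: P = [[2, 5, 9], [3, 7], [4], [8], [10]].
After inserting 6: P = [[2, 5, 6], [3, 7, 9], [4], [8], [10]].
After inserting 1: P = [[1, 5, 6], [2, 7, 9], [3], [4], [8], [10]].

The final insertion tableau P = [[1, 5, 6], [2, 7, 9], [3], [4], [8], [10]] has shape [3, 3, 1, 1, 1, 1].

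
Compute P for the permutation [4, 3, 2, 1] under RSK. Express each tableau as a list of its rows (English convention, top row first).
Insert 4: appended to row 1. P = [[4]].
Insert 3: 3 bumps 4 from row 1; 4 starts row 2. P = [[3], [4]].
Insert 2: 2 bumps 3 from row 1; 3 bumps 4 from row 2; 4 starts row 3. P = [[2], [3], [4]].
Insert 1: 1 bumps 2 from row 1; 2 bumps 3 from row 2; 3 bumps 4 from row 3; 4 starts row 4. P = [[1], [2], [3], [4]].

So P = [[1], [2], [3], [4]].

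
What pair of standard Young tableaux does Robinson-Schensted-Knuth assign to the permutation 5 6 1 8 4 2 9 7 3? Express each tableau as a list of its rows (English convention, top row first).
P = [[1, 2, 3, 9], [4, 6, 7], [5, 8]], Q = [[1, 2, 4, 7], [3, 5, 8], [6, 9]]

Insert each entry of the permutation into P by Schensted row insertion, recording in Q the position of each new cell.

Insert 5: appended to row 1. P = [[5]].
Insert 6: appended to row 1. P = [[5, 6]].
Insert 1: 1 bumps 5 from row 1; 5 starts row 2. P = [[1, 6], [5]].
Insert 8: appended to row 1. P = [[1, 6, 8], [5]].
Insert 4: 4 bumps 6 from row 1; 6 appends to row 2. P = [[1, 4, 8], [5, 6]].
Insert 2: 2 bumps 4 from row 1; 4 bumps 5 from row 2; 5 starts row 3. P = [[1, 2, 8], [4, 6], [5]].
Insert 9: appended to row 1. P = [[1, 2, 8, 9], [4, 6], [5]].
Insert 7: 7 bumps 8 from row 1; 8 appends to row 2. P = [[1, 2, 7, 9], [4, 6, 8], [5]].
Insert 3: 3 bumps 7 from row 1; 7 bumps 8 from row 2; 8 appends to row 3. P = [[1, 2, 3, 9], [4, 6, 7], [5, 8]].

So P = [[1, 2, 3, 9], [4, 6, 7], [5, 8]], Q = [[1, 2, 4, 7], [3, 5, 8], [6, 9]].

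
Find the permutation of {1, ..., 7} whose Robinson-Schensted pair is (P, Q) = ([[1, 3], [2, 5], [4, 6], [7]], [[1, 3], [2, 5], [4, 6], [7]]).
Reverse RSK: for i = n, n-1, ..., 1, locate i in Q, remove the corresponding corner cell from P, and reverse-bump its entry up through P; the value ejected from row 1 is w(i).

So w = 4 2 7 1 6 5 3.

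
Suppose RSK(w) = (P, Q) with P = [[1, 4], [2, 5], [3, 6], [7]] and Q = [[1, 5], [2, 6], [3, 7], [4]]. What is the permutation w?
Reverse the RSK construction: for i from n down to 1, find the cell of Q containing i, remove the entry at that cell from P, and reverse-bump it up through P; the value ejected from row 1 is w(i).

Step i=7: Q has 7 at row 3, column 2; remove 6 from row 3 of P and reverse-bump: 6 enters row 2 and ejects 5; 5 enters row 1 and ejects 4. So w(7) = 4. P is now [[1, 5], [2, 6], [3], [7]].
Step i=6: Q has 6 at row 2, column 2; remove 6 from row 2 of P and reverse-bump: 6 enters row 1 and ejects 5. So w(6) = 5. P is now [[1, 6], [2], [3], [7]].
Step i=5: Q has 5 at row 1, column 2; remove that cell from P, ejecting 6. So w(5) = 6. P is now [[1], [2], [3], [7]].
Step i=4: Q has 4 at row 4, column 1; remove 7 from row 4 of P and reverse-bump: 7 enters row 3 and ejects 3; 3 enters row 2 and ejects 2; 2 enters row 1 and ejects 1. So w(4) = 1. P is now [[2], [3], [7]].
Step i=3: Q has 3 at row 3, column 1; remove 7 from row 3 of P and reverse-bump: 7 enters row 2 and ejects 3; 3 enters row 1 and ejects 2. So w(3) = 2. P is now [[3], [7]].
Step i=2: Q has 2 at row 2, column 1; remove 7 from row 2 of P and reverse-bump: 7 enters row 1 and ejects 3. So w(2) = 3. P is now [[7]].
Step i=1: Q has 1 at row 1, column 1; remove that cell from P, ejecting 7. So w(1) = 7. P is now [].

So w = 7 3 2 1 6 5 4.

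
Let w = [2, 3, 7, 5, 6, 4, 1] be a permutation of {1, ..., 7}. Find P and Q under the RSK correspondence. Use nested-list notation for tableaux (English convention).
Insert each entry of the permutation into P by Schensted row insertion, recording in Q the position of each new cell.

After inserting 2: P = [[2]].
After inserting 3: P = [[2, 3]].
After inserting 7: P = [[2, 3, 7]].
After inserting 5: P = [[2, 3, 5], [7]].
After inserting 6: P = [[2, 3, 5, 6], [7]].
After inserting 4: P = [[2, 3, 4, 6], [5], [7]].
After inserting 1: P = [[1, 3, 4, 6], [2], [5], [7]].

So P = [[1, 3, 4, 6], [2], [5], [7]], Q = [[1, 2, 3, 5], [4], [6], [7]].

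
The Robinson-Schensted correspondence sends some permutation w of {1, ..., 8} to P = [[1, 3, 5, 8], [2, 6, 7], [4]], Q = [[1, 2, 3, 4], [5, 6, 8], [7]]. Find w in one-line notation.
4 6 7 8 2 3 1 5

Reverse RSK: for i = n, n-1, ..., 1, locate i in Q, remove the corresponding corner cell from P, and reverse-bump its entry up through P; the value ejected from row 1 is w(i).

So w = 4 6 7 8 2 3 1 5.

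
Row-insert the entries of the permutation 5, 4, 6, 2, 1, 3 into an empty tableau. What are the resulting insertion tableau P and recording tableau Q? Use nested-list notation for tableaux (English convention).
Insert each entry of the permutation into P by Schensted row insertion, recording in Q the position of each new cell.

After inserting 5: P = [[5]].
After inserting 4: P = [[4], [5]].
After inserting 6: P = [[4, 6], [5]].
After inserting 2: P = [[2, 6], [4], [5]].
After inserting 1: P = [[1, 6], [2], [4], [5]].
After inserting 3: P = [[1, 3], [2, 6], [4], [5]].

So P = [[1, 3], [2, 6], [4], [5]], Q = [[1, 3], [2, 6], [4], [5]].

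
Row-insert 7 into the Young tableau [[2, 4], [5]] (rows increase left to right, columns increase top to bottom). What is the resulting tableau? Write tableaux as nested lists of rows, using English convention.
7 is larger than every entry of row 1, so it is appended to row 1. The new tableau is [[2, 4, 7], [5]].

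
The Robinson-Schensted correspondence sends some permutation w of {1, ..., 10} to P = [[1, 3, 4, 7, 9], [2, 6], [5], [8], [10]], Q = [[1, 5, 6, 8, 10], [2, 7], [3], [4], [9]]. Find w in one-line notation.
Reverse RSK: for i = n, n-1, ..., 1, locate i in Q, remove the corresponding corner cell from P, and reverse-bump its entry up through P; the value ejected from row 1 is w(i).

So w = 10 8 5 2 3 6 4 7 1 9.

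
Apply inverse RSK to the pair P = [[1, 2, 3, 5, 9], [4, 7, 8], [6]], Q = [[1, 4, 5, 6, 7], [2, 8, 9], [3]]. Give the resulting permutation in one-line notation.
6 4 1 2 7 8 9 3 5

Reverse the RSK construction: for i from n down to 1, find the cell of Q containing i, remove the entry at that cell from P, and reverse-bump it up through P; the value ejected from row 1 is w(i).

Step i=9: Q has 9 at row 2, column 3; remove 8 from row 2 of P and reverse-bump: 8 enters row 1 and ejects 5. So w(9) = 5. P is now [[1, 2, 3, 8, 9], [4, 7], [6]].
Step i=8: Q has 8 at row 2, column 2; remove 7 from row 2 of P and reverse-bump: 7 enters row 1 and ejects 3. So w(8) = 3. P is now [[1, 2, 7, 8, 9], [4], [6]].
Step i=7: Q has 7 at row 1, column 5; remove that cell from P, ejecting 9. So w(7) = 9. P is now [[1, 2, 7, 8], [4], [6]].
Step i=6: Q has 6 at row 1, column 4; remove that cell from P, ejecting 8. So w(6) = 8. P is now [[1, 2, 7], [4], [6]].
Step i=5: Q has 5 at row 1, column 3; remove that cell from P, ejecting 7. So w(5) = 7. P is now [[1, 2], [4], [6]].
Step i=4: Q has 4 at row 1, column 2; remove that cell from P, ejecting 2. So w(4) = 2. P is now [[1], [4], [6]].
Step i=3: Q has 3 at row 3, column 1; remove 6 from row 3 of P and reverse-bump: 6 enters row 2 and ejects 4; 4 enters row 1 and ejects 1. So w(3) = 1. P is now [[4], [6]].
Step i=2: Q has 2 at row 2, column 1; remove 6 from row 2 of P and reverse-bump: 6 enters row 1 and ejects 4. So w(2) = 4. P is now [[6]].
Step i=1: Q has 1 at row 1, column 1; remove that cell from P, ejecting 6. So w(1) = 6. P is now [].

So w = 6 4 1 2 7 8 9 3 5.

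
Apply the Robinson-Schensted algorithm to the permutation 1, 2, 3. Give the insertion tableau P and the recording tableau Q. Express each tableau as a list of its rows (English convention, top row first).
P = [[1, 2, 3]], Q = [[1, 2, 3]]

Insert each entry of the permutation into P by Schensted row insertion, recording in Q the position of each new cell.

Insert 1: appended to row 1. P = [[1]], Q = [[1]].
Insert 2: appended to row 1. P = [[1, 2]], Q = [[1, 2]].
Insert 3: appended to row 1. P = [[1, 2, 3]], Q = [[1, 2, 3]].

So P = [[1, 2, 3]], Q = [[1, 2, 3]].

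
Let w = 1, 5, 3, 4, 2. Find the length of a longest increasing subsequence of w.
3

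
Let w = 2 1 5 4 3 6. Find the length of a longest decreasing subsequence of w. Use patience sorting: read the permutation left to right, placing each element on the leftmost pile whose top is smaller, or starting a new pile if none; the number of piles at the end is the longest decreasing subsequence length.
2: new pile. tops = [2]
1: new pile. tops = [2, 1]
5: onto pile 1 (replacing 2). tops = [5, 1]
4: onto pile 2 (replacing 1). tops = [5, 4]
3: new pile. tops = [5, 4, 3]
6: onto pile 1 (replacing 5). tops = [6, 4, 3]

3 piles, so the longest decreasing subsequence has length 3.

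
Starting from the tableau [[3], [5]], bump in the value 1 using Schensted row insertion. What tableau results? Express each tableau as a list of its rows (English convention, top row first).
[[1], [3], [5]]

In row 1, 1 replaces 3 (the leftmost entry greater than 1); 3 is bumped to row 2. In row 2, 3 replaces 5 (the leftmost entry greater than 3); 5 is bumped to row 3. 5 starts a new row 3. The new tableau is [[1], [3], [5]].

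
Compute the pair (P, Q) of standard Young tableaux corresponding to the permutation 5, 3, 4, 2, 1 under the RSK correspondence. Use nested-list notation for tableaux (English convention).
Insert each entry of the permutation into P by Schensted row insertion, recording in Q the position of each new cell.

After inserting 5: P = [[5]].
After inserting 3: P = [[3], [5]].
After inserting 4: P = [[3, 4], [5]].
After inserting 2: P = [[2, 4], [3], [5]].
After inserting 1: P = [[1, 4], [2], [3], [5]].

So P = [[1, 4], [2], [3], [5]], Q = [[1, 3], [2], [4], [5]].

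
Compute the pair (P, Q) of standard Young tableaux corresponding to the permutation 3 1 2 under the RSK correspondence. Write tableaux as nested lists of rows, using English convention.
Insert each entry of the permutation into P by Schensted row insertion, recording in Q the position of each new cell.

After inserting 3: P = [[3]].
After inserting 1: P = [[1], [3]].
After inserting 2: P = [[1, 2], [3]].

So P = [[1, 2], [3]], Q = [[1, 3], [2]].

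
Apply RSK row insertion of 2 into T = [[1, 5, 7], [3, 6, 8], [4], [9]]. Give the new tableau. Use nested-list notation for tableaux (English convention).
In row 1, 2 replaces 5 (the leftmost entry greater than 2); 5 is bumped to row 2. In row 2, 5 replaces 6 (the leftmost entry greater than 5); 6 is bumped to row 3. 6 is appended to row 3. The new tableau is [[1, 2, 7], [3, 5, 8], [4, 6], [9]].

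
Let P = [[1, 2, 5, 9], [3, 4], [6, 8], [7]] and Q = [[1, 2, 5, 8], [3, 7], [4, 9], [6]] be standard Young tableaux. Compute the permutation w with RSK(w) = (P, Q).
3 7 6 4 8 1 5 9 2

Reverse the RSK construction: for i from n down to 1, find the cell of Q containing i, remove the entry at that cell from P, and reverse-bump it up through P; the value ejected from row 1 is w(i).

Step i=9: Q has 9 at row 3, column 2; remove 8 from row 3 of P and reverse-bump: 8 enters row 2 and ejects 4; 4 enters row 1 and ejects 2. So w(9) = 2. P is now [[1, 4, 5, 9], [3, 8], [6], [7]].
Step i=8: Q has 8 at row 1, column 4; remove that cell from P, ejecting 9. So w(8) = 9. P is now [[1, 4, 5], [3, 8], [6], [7]].
Step i=7: Q has 7 at row 2, column 2; remove 8 from row 2 of P and reverse-bump: 8 enters row 1 and ejects 5. So w(7) = 5. P is now [[1, 4, 8], [3], [6], [7]].
Step i=6: Q has 6 at row 4, column 1; remove 7 from row 4 of P and reverse-bump: 7 enters row 3 and ejects 6; 6 enters row 2 and ejects 3; 3 enters row 1 and ejects 1. So w(6) = 1. P is now [[3, 4, 8], [6], [7]].
Step i=5: Q has 5 at row 1, column 3; remove that cell from P, ejecting 8. So w(5) = 8. P is now [[3, 4], [6], [7]].
Step i=4: Q has 4 at row 3, column 1; remove 7 from row 3 of P and reverse-bump: 7 enters row 2 and ejects 6; 6 enters row 1 and ejects 4. So w(4) = 4. P is now [[3, 6], [7]].
Step i=3: Q has 3 at row 2, column 1; remove 7 from row 2 of P and reverse-bump: 7 enters row 1 and ejects 6. So w(3) = 6. P is now [[3, 7]].
Step i=2: Q has 2 at row 1, column 2; remove that cell from P, ejecting 7. So w(2) = 7. P is now [[3]].
Step i=1: Q has 1 at row 1, column 1; remove that cell from P, ejecting 3. So w(1) = 3. P is now [].

So w = 3 7 6 4 8 1 5 9 2.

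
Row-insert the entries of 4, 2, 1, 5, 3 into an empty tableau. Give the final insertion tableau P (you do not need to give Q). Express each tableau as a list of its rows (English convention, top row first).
P = [[1, 3], [2, 5], [4]]

Insert 4: appended to row 1. P = [[4]].
Insert 2: 2 bumps 4 from row 1; 4 starts row 2. P = [[2], [4]].
Insert 1: 1 bumps 2 from row 1; 2 bumps 4 from row 2; 4 starts row 3. P = [[1], [2], [4]].
Insert 5: appended to row 1. P = [[1, 5], [2], [4]].
Insert 3: 3 bumps 5 from row 1; 5 appends to row 2. P = [[1, 3], [2, 5], [4]].

So P = [[1, 3], [2, 5], [4]].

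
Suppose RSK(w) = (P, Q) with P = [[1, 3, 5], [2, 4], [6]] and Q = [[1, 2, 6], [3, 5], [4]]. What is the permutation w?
Reverse RSK: for i = n, n-1, ..., 1, locate i in Q, remove the corresponding corner cell from P, and reverse-bump its entry up through P; the value ejected from row 1 is w(i).

So w = 2 6 4 1 3 5.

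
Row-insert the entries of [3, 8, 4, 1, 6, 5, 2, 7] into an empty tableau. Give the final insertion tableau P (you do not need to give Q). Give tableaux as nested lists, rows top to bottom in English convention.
Insert 3: appended to row 1. P = [[3]].
Insert 8: appended to row 1. P = [[3, 8]].
Insert 4: 4 bumps 8 from row 1; 8 starts row 2. P = [[3, 4], [8]].
Insert 1: 1 bumps 3 from row 1; 3 bumps 8 from row 2; 8 starts row 3. P = [[1, 4], [3], [8]].
Insert 6: appended to row 1. P = [[1, 4, 6], [3], [8]].
Insert 5: 5 bumps 6 from row 1; 6 appends to row 2. P = [[1, 4, 5], [3, 6], [8]].
Insert 2: 2 bumps 4 from row 1; 4 bumps 6 from row 2; 6 bumps 8 from row 3; 8 starts row 4. P = [[1, 2, 5], [3, 4], [6], [8]].
Insert 7: appended to row 1. P = [[1, 2, 5, 7], [3, 4], [6], [8]].

So P = [[1, 2, 5, 7], [3, 4], [6], [8]].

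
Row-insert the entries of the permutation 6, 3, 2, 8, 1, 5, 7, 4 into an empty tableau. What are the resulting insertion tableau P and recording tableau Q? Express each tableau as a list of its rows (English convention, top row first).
Insert each entry of the permutation into P by Schensted row insertion, recording in Q the position of each new cell.

Insert 6: appended to row 1. P = [[6]], Q = [[1]].
Insert 3: 3 bumps 6 from row 1; 6 starts row 2. P = [[3], [6]], Q = [[1], [2]].
Insert 2: 2 bumps 3 from row 1; 3 bumps 6 from row 2; 6 starts row 3. P = [[2], [3], [6]], Q = [[1], [2], [3]].
Insert 8: appended to row 1. P = [[2, 8], [3], [6]], Q = [[1, 4], [2], [3]].
Insert 1: 1 bumps 2 from row 1; 2 bumps 3 from row 2; 3 bumps 6 from row 3; 6 starts row 4. P = [[1, 8], [2], [3], [6]], Q = [[1, 4], [2], [3], [5]].
Insert 5: 5 bumps 8 from row 1; 8 appends to row 2. P = [[1, 5], [2, 8], [3], [6]], Q = [[1, 4], [2, 6], [3], [5]].
Insert 7: appended to row 1. P = [[1, 5, 7], [2, 8], [3], [6]], Q = [[1, 4, 7], [2, 6], [3], [5]].
Insert 4: 4 bumps 5 from row 1; 5 bumps 8 from row 2; 8 appends to row 3. P = [[1, 4, 7], [2, 5], [3, 8], [6]], Q = [[1, 4, 7], [2, 6], [3, 8], [5]].

So P = [[1, 4, 7], [2, 5], [3, 8], [6]], Q = [[1, 4, 7], [2, 6], [3, 8], [5]].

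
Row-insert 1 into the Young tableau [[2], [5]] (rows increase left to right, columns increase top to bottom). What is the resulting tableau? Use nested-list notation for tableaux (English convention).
[[1], [2], [5]]

In row 1, 1 replaces 2 (the leftmost entry greater than 1); 2 is bumped to row 2. In row 2, 2 replaces 5 (the leftmost entry greater than 2); 5 is bumped to row 3. 5 starts a new row 3. The new tableau is [[1], [2], [5]].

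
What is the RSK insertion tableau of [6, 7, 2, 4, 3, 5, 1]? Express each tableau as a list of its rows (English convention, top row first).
P = [[1, 3, 5], [2, 7], [4], [6]]

Insert 6: appended to row 1. P = [[6]].
Insert 7: appended to row 1. P = [[6, 7]].
Insert 2: 2 bumps 6 from row 1; 6 starts row 2. P = [[2, 7], [6]].
Insert 4: 4 bumps 7 from row 1; 7 appends to row 2. P = [[2, 4], [6, 7]].
Insert 3: 3 bumps 4 from row 1; 4 bumps 6 from row 2; 6 starts row 3. P = [[2, 3], [4, 7], [6]].
Insert 5: appended to row 1. P = [[2, 3, 5], [4, 7], [6]].
Insert 1: 1 bumps 2 from row 1; 2 bumps 4 from row 2; 4 bumps 6 from row 3; 6 starts row 4. P = [[1, 3, 5], [2, 7], [4], [6]].

So P = [[1, 3, 5], [2, 7], [4], [6]].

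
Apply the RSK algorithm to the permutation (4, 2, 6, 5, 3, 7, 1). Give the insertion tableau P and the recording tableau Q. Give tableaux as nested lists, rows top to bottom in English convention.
Insert each entry of the permutation into P by Schensted row insertion, recording in Q the position of each new cell.

Insert 4: appended to row 1. P = [[4]].
Insert 2: 2 bumps 4 from row 1; 4 starts row 2. P = [[2], [4]].
Insert 6: appended to row 1. P = [[2, 6], [4]].
Insert 5: 5 bumps 6 from row 1; 6 appends to row 2. P = [[2, 5], [4, 6]].
Insert 3: 3 bumps 5 from row 1; 5 bumps 6 from row 2; 6 starts row 3. P = [[2, 3], [4, 5], [6]].
Insert 7: appended to row 1. P = [[2, 3, 7], [4, 5], [6]].
Insert 1: 1 bumps 2 from row 1; 2 bumps 4 from row 2; 4 bumps 6 from row 3; 6 starts row 4. P = [[1, 3, 7], [2, 5], [4], [6]].

So P = [[1, 3, 7], [2, 5], [4], [6]], Q = [[1, 3, 6], [2, 4], [5], [7]].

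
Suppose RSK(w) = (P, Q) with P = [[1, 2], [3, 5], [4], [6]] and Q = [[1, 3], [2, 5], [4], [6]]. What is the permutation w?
6 4 5 1 3 2

Reverse RSK: for i = n, n-1, ..., 1, locate i in Q, remove the corresponding corner cell from P, and reverse-bump its entry up through P; the value ejected from row 1 is w(i).

So w = 6 4 5 1 3 2.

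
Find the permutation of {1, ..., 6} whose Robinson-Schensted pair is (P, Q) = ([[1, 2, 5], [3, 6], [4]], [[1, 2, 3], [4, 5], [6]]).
Reverse RSK: for i = n, n-1, ..., 1, locate i in Q, remove the corresponding corner cell from P, and reverse-bump its entry up through P; the value ejected from row 1 is w(i).

So w = 1 4 6 3 5 2.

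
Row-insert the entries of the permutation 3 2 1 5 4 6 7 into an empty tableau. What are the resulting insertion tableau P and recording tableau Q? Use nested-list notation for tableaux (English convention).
P = [[1, 4, 6, 7], [2, 5], [3]], Q = [[1, 4, 6, 7], [2, 5], [3]]

Insert each entry of the permutation into P by Schensted row insertion, recording in Q the position of each new cell.

After inserting 3: P = [[3]].
After inserting 2: P = [[2], [3]].
After inserting 1: P = [[1], [2], [3]].
After inserting 5: P = [[1, 5], [2], [3]].
After inserting 4: P = [[1, 4], [2, 5], [3]].
After inserting 6: P = [[1, 4, 6], [2, 5], [3]].
After inserting 7: P = [[1, 4, 6, 7], [2, 5], [3]].

So P = [[1, 4, 6, 7], [2, 5], [3]], Q = [[1, 4, 6, 7], [2, 5], [3]].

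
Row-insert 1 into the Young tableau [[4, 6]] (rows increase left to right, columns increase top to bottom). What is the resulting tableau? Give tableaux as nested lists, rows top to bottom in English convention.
In row 1, 1 replaces 4 (the leftmost entry greater than 1); 4 is bumped to row 2. 4 starts a new row 2. The new tableau is [[1, 6], [4]].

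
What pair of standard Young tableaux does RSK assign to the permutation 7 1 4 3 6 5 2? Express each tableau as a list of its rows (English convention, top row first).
Insert each entry of the permutation into P by Schensted row insertion, recording in Q the position of each new cell.

After inserting 7: P = [[7]].
After inserting 1: P = [[1], [7]].
After inserting 4: P = [[1, 4], [7]].
After inserting 3: P = [[1, 3], [4], [7]].
After inserting 6: P = [[1, 3, 6], [4], [7]].
After inserting 5: P = [[1, 3, 5], [4, 6], [7]].
After inserting 2: P = [[1, 2, 5], [3, 6], [4], [7]].

So P = [[1, 2, 5], [3, 6], [4], [7]], Q = [[1, 3, 5], [2, 6], [4], [7]].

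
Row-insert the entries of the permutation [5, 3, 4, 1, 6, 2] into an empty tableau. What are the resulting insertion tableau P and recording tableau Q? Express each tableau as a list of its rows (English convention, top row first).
Insert each entry of the permutation into P by Schensted row insertion, recording in Q the position of each new cell.

Insert 5: appended to row 1. P = [[5]], Q = [[1]].
Insert 3: 3 bumps 5 from row 1; 5 starts row 2. P = [[3], [5]], Q = [[1], [2]].
Insert 4: appended to row 1. P = [[3, 4], [5]], Q = [[1, 3], [2]].
Insert 1: 1 bumps 3 from row 1; 3 bumps 5 from row 2; 5 starts row 3. P = [[1, 4], [3], [5]], Q = [[1, 3], [2], [4]].
Insert 6: appended to row 1. P = [[1, 4, 6], [3], [5]], Q = [[1, 3, 5], [2], [4]].
Insert 2: 2 bumps 4 from row 1; 4 appends to row 2. P = [[1, 2, 6], [3, 4], [5]], Q = [[1, 3, 5], [2, 6], [4]].

So P = [[1, 2, 6], [3, 4], [5]], Q = [[1, 3, 5], [2, 6], [4]].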